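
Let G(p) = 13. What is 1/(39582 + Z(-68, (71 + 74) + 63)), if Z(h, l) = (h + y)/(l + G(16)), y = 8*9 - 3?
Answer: 221/8747623 ≈ 2.5264e-5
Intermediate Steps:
y = 69 (y = 72 - 3 = 69)
Z(h, l) = (69 + h)/(13 + l) (Z(h, l) = (h + 69)/(l + 13) = (69 + h)/(13 + l))
1/(39582 + Z(-68, (71 + 74) + 63)) = 1/(39582 + (69 - 68)/(13 + ((71 + 74) + 63))) = 1/(39582 + 1/(13 + (145 + 63))) = 1/(39582 + 1/(13 + 208)) = 1/(39582 + 1/221) = 1/(8747623/221) = 221/8747623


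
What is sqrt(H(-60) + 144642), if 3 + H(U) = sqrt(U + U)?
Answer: sqrt(144639 + 2*I*sqrt(30)) ≈ 380.31 + 0.014*I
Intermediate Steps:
H(U) = -3 + sqrt(2)*sqrt(U) (H(U) = -3 + sqrt(U + U) = -3 + sqrt(2*U) = -3 + sqrt(2)*sqrt(U))
sqrt(H(-60) + 144642) = sqrt((-3 + sqrt(2)*sqrt(-60)) + 144642) = sqrt((-3 + sqrt(2)*(2*I*sqrt(15))) + 144642) = sqrt((-3 + 2*I*sqrt(30)) + 144642) = sqrt(144639 + 2*I*sqrt(30))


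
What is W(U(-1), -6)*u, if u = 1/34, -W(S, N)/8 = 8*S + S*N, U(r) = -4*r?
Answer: -32/17 ≈ -1.8824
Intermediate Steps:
W(S, N) = -64*S - 8*N*S (W(S, N) = -8*(8*S + S*N) = -8*(8*S + N*S) = -64*S - 8*N*S)
u = 1/34 ≈ 0.029412
W(U(-1), -6)*u = -8*(-4*(-1))*(8 - 6)*(1/34) = -8*4*2*(1/34) = -64*1/34 = -32/17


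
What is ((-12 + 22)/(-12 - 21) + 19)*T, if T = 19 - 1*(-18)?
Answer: 22829/33 ≈ 691.79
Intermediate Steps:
T = 37 (T = 19 + 18 = 37)
((-12 + 22)/(-12 - 21) + 19)*T = ((-12 + 22)/(-12 - 21) + 19)*37 = (10/(-33) + 19)*37 = (10*(-1/33) + 19)*37 = (-10/33 + 19)*37 = (617/33)*37 = 22829/33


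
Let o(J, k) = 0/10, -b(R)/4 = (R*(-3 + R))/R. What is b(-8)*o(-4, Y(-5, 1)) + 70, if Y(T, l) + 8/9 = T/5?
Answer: 70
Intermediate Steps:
Y(T, l) = -8/9 + T/5
b(R) = 12 - 4*R (b(R) = -4*R*(-3 + R)/R = -4*(-3 + R) = 12 - 4*R)
o(J, k) = 0 (o(J, k) = 0*(1/10) = 0)
b(-8)*o(-4, Y(-5, 1)) + 70 = (12 - 4*(-8))*0 + 70 = (12 + 32)*0 + 70 = 44*0 + 70 = 0 + 70 = 70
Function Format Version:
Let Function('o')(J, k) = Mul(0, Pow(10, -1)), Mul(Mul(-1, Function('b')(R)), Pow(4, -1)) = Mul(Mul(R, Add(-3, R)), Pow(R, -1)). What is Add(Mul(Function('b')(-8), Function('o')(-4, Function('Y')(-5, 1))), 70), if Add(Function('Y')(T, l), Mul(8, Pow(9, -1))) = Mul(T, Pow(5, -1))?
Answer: 70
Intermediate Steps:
Function('Y')(T, l) = Add(Rational(-8, 9), Mul(Rational(1, 5), T)) (Function('Y')(T, l) = Add(Rational(-8, 9), Mul(T, Pow(5, -1))) = Add(Rational(-8, 9), Mul(T, Rational(1, 5))) = Add(Rational(-8, 9), Mul(Rational(1, 5), T)))
Function('b')(R) = Add(12, Mul(-4, R)) (Function('b')(R) = Mul(-4, Mul(Mul(R, Add(-3, R)), Pow(R, -1))) = Mul(-4, Add(-3, R)) = Add(12, Mul(-4, R)))
Function('o')(J, k) = 0 (Function('o')(J, k) = Mul(0, Rational(1, 10)) = 0)
Add(Mul(Function('b')(-8), Function('o')(-4, Function('Y')(-5, 1))), 70) = Add(Mul(Add(12, Mul(-4, -8)), 0), 70) = Add(Mul(Add(12, 32), 0), 70) = Add(Mul(44, 0), 70) = Add(0, 70) = 70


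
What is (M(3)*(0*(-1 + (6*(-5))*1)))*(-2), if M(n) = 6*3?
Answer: 0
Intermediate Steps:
M(n) = 18
(M(3)*(0*(-1 + (6*(-5))*1)))*(-2) = (18*(0*(-1 + (6*(-5))*1)))*(-2) = (18*(0*(-1 - 30*1)))*(-2) = (18*(0*(-1 - 30)))*(-2) = (18*(0*(-31)))*(-2) = (18*0)*(-2) = 0*(-2) = 0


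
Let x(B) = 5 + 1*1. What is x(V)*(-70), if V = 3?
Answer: -420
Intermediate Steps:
x(B) = 6 (x(B) = 5 + 1 = 6)
x(V)*(-70) = 6*(-70) = -420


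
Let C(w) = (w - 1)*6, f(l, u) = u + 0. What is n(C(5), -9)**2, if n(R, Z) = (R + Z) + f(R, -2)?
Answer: 169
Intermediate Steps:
f(l, u) = u
C(w) = -6 + 6*w (C(w) = (-1 + w)*6 = -6 + 6*w)
n(R, Z) = -2 + R + Z (n(R, Z) = (R + Z) - 2 = -2 + R + Z)
n(C(5), -9)**2 = (-2 + (-6 + 6*5) - 9)**2 = (-2 + (-6 + 30) - 9)**2 = (-2 + 24 - 9)**2 = 13**2 = 169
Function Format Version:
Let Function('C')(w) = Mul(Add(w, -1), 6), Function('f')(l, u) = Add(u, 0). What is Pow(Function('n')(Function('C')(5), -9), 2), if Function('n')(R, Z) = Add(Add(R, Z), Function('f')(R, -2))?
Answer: 169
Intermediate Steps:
Function('f')(l, u) = u
Function('C')(w) = Add(-6, Mul(6, w)) (Function('C')(w) = Mul(Add(-1, w), 6) = Add(-6, Mul(6, w)))
Function('n')(R, Z) = Add(-2, R, Z) (Function('n')(R, Z) = Add(Add(R, Z), -2) = Add(-2, R, Z))
Pow(Function('n')(Function('C')(5), -9), 2) = Pow(Add(-2, Add(-6, Mul(6, 5)), -9), 2) = Pow(Add(-2, Add(-6, 30), -9), 2) = Pow(Add(-2, 24, -9), 2) = Pow(13, 2) = 169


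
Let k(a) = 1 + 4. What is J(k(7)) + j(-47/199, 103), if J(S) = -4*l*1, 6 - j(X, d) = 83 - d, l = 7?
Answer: -2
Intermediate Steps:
k(a) = 5
j(X, d) = -77 + d (j(X, d) = 6 - (83 - d) = 6 + (-83 + d) = -77 + d)
J(S) = -28 (J(S) = -4*7*1 = -28*1 = -28)
J(k(7)) + j(-47/199, 103) = -28 + (-77 + 103) = -28 + 26 = -2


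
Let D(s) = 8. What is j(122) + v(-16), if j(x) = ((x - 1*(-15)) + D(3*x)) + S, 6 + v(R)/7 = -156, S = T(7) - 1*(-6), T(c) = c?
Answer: -976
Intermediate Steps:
S = 13 (S = 7 - 1*(-6) = 7 + 6 = 13)
v(R) = -1134 (v(R) = -42 + 7*(-156) = -42 - 1092 = -1134)
j(x) = 36 + x (j(x) = ((x - 1*(-15)) + 8) + 13 = ((x + 15) + 8) + 13 = ((15 + x) + 8) + 13 = (23 + x) + 13 = 36 + x)
j(122) + v(-16) = (36 + 122) - 1134 = 158 - 1134 = -976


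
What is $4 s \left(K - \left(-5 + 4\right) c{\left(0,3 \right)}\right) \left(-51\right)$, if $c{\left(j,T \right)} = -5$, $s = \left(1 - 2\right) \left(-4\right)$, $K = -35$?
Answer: $32640$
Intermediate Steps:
$s = 4$ ($s = \left(-1\right) \left(-4\right) = 4$)
$4 s \left(K - \left(-5 + 4\right) c{\left(0,3 \right)}\right) \left(-51\right) = 4 \cdot 4 \left(-35 - \left(-5 + 4\right) \left(-5\right)\right) \left(-51\right) = 16 \left(-35 - \left(-1\right) \left(-5\right)\right) \left(-51\right) = 16 \left(-35 - 5\right) \left(-51\right) = 16 \left(-40\right) \left(-51\right) = \left(-640\right) \left(-51\right) = 32640$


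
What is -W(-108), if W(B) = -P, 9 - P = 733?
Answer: -724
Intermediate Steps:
P = -724 (P = 9 - 1*733 = 9 - 733 = -724)
W(B) = 724 (W(B) = -1*(-724) = 724)
-W(-108) = -1*724 = -724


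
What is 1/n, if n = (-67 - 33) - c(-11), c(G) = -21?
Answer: -1/79 ≈ -0.012658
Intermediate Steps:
n = -79 (n = (-67 - 33) - 1*(-21) = -100 + 21 = -79)
1/n = 1/(-79) = -1/79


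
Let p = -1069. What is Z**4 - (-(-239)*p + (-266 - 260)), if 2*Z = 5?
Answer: 4096897/16 ≈ 2.5606e+5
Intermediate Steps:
Z = 5/2 (Z = (1/2)*5 = 5/2 ≈ 2.5000)
Z**4 - (-(-239)*p + (-266 - 260)) = (5/2)**4 - (-(-239)*(-1069) + (-266 - 260)) = 625/16 - (-239*1069 - 526) = 625/16 - (-255491 - 526) = 625/16 - 1*(-256017) = 625/16 + 256017 = 4096897/16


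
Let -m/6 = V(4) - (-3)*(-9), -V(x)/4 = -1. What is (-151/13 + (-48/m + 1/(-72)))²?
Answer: 66483012649/463454784 ≈ 143.45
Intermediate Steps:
V(x) = 4 (V(x) = -4*(-1) = 4)
m = 138 (m = -6*(4 - (-3)*(-9)) = -6*(4 - 1*27) = -6*(4 - 27) = -6*(-23) = 138)
(-151/13 + (-48/m + 1/(-72)))² = (-151/13 + (-48/138 + 1/(-72)))² = (-151*1/13 + (-48*1/138 + 1*(-1/72)))² = (-151/13 + (-8/23 - 1/72))² = (-151/13 - 599/1656)² = (-257843/21528)² = 66483012649/463454784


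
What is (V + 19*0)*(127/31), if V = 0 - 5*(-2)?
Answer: 1270/31 ≈ 40.968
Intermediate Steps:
V = 10 (V = 0 + 10 = 10)
(V + 19*0)*(127/31) = (10 + 19*0)*(127/31) = (10 + 0)*(127*(1/31)) = 10*(127/31) = 1270/31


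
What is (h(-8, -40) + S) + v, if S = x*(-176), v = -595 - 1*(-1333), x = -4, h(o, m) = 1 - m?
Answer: 1483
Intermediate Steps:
v = 738 (v = -595 + 1333 = 738)
S = 704 (S = -4*(-176) = 704)
(h(-8, -40) + S) + v = ((1 - 1*(-40)) + 704) + 738 = ((1 + 40) + 704) + 738 = (41 + 704) + 738 = 745 + 738 = 1483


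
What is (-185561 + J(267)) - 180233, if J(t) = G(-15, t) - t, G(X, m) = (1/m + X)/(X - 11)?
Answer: -97738133/267 ≈ -3.6606e+5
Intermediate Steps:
G(X, m) = (X + 1/m)/(-11 + X)
J(t) = -t - (1 - 15*t)/(26*t) (J(t) = (1 - 15*t)/(t*(-11 - 15)) - t = (1 - 15*t)/(t*(-26)) - t = -1/26*(1 - 15*t)/t - t = -(1 - 15*t)/(26*t) - t = -t - (1 - 15*t)/(26*t))
(-185561 + J(267)) - 180233 = (-185561 + (15/26 - 1*267 - 1/26/267)) - 180233 = (-185561 + (15/26 - 267 - 1/26*1/267)) - 180233 = (-185561 + (15/26 - 267 - 1/6942)) - 180233 = (-185561 - 71135/267) - 180233 = -49615922/267 - 180233 = -97738133/267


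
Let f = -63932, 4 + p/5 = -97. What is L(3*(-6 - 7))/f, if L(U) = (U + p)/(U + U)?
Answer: -68/623337 ≈ -0.00010909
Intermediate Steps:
p = -505 (p = -20 + 5*(-97) = -20 - 485 = -505)
L(U) = (-505 + U)/(2*U) (L(U) = (U - 505)/(U + U) = (-505 + U)/((2*U)) = (-505 + U)*(1/(2*U)) = (-505 + U)/(2*U))
L(3*(-6 - 7))/f = ((-505 + 3*(-6 - 7))/(2*((3*(-6 - 7)))))/(-63932) = ((-505 + 3*(-13))/(2*((3*(-13)))))*(-1/63932) = ((½)*(-505 - 39)/(-39))*(-1/63932) = ((½)*(-1/39)*(-544))*(-1/63932) = (272/39)*(-1/63932) = -68/623337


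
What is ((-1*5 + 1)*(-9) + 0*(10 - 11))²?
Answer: 1296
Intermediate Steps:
((-1*5 + 1)*(-9) + 0*(10 - 11))² = ((-5 + 1)*(-9) + 0*(-1))² = (-4*(-9) + 0)² = (36 + 0)² = 36² = 1296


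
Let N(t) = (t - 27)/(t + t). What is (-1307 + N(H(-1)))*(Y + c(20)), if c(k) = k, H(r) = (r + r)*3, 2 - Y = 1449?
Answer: 7444659/4 ≈ 1.8612e+6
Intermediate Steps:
Y = -1447 (Y = 2 - 1*1449 = 2 - 1449 = -1447)
H(r) = 6*r (H(r) = (2*r)*3 = 6*r)
N(t) = (-27 + t)/(2*t) (N(t) = (-27 + t)/((2*t)) = (-27 + t)*(1/(2*t)) = (-27 + t)/(2*t))
(-1307 + N(H(-1)))*(Y + c(20)) = (-1307 + (-27 + 6*(-1))/(2*((6*(-1)))))*(-1447 + 20) = (-1307 + (½)*(-27 - 6)/(-6))*(-1427) = (-1307 + (½)*(-⅙)*(-33))*(-1427) = (-1307 + 11/4)*(-1427) = -5217/4*(-1427) = 7444659/4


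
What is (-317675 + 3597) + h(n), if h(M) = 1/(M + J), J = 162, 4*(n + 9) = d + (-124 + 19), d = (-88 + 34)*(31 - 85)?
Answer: -1075088990/3423 ≈ -3.1408e+5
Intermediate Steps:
d = 2916 (d = -54*(-54) = 2916)
n = 2775/4 (n = -9 + (2916 + (-124 + 19))/4 = -9 + (2916 - 105)/4 = -9 + (¼)*2811 = -9 + 2811/4 = 2775/4 ≈ 693.75)
h(M) = 1/(162 + M) (h(M) = 1/(M + 162) = 1/(162 + M))
(-317675 + 3597) + h(n) = (-317675 + 3597) + 1/(162 + 2775/4) = -314078 + 1/(3423/4) = -314078 + 4/3423 = -1075088990/3423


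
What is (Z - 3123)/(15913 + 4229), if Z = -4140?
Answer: -269/746 ≈ -0.36059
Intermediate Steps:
(Z - 3123)/(15913 + 4229) = (-4140 - 3123)/(15913 + 4229) = -7263/20142 = -7263*1/20142 = -269/746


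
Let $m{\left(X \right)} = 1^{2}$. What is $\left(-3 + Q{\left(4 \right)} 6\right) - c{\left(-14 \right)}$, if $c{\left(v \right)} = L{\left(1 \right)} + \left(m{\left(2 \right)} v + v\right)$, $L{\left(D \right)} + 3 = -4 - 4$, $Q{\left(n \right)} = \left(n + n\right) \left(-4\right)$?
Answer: $-156$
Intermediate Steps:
$m{\left(X \right)} = 1$
$Q{\left(n \right)} = - 8 n$ ($Q{\left(n \right)} = 2 n \left(-4\right) = - 8 n$)
$L{\left(D \right)} = -11$ ($L{\left(D \right)} = -3 - 8 = -11$)
$c{\left(v \right)} = -11 + 2 v$ ($c{\left(v \right)} = -11 + \left(1 v + v\right) = -11 + \left(v + v\right) = -11 + 2 v$)
$\left(-3 + Q{\left(4 \right)} 6\right) - c{\left(-14 \right)} = \left(-3 + \left(-8\right) 4 \cdot 6\right) - \left(-11 + 2 \left(-14\right)\right) = \left(-3 - 192\right) - \left(-11 - 28\right) = \left(-3 - 192\right) - -39 = -195 + 39 = -156$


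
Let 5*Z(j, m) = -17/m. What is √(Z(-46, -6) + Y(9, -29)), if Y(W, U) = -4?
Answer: I*√3090/30 ≈ 1.8529*I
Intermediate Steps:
Z(j, m) = -17/(5*m) (Z(j, m) = (-17/m)/5 = -17/(5*m))
√(Z(-46, -6) + Y(9, -29)) = √(-17/5/(-6) - 4) = √(-17/5*(-⅙) - 4) = √(17/30 - 4) = √(-103/30) = I*√3090/30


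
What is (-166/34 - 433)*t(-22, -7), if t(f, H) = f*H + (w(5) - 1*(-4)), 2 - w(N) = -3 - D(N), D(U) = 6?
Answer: -1258036/17 ≈ -74002.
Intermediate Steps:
w(N) = 11 (w(N) = 2 - (-3 - 1*6) = 2 - (-3 - 6) = 2 - 1*(-9) = 2 + 9 = 11)
t(f, H) = 15 + H*f (t(f, H) = f*H + (11 - 1*(-4)) = H*f + (11 + 4) = H*f + 15 = 15 + H*f)
(-166/34 - 433)*t(-22, -7) = (-166/34 - 433)*(15 - 7*(-22)) = (-166*1/34 - 433)*(15 + 154) = (-83/17 - 433)*169 = -7444/17*169 = -1258036/17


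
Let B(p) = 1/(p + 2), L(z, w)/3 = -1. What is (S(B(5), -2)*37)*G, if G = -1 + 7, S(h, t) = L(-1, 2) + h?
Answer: -4440/7 ≈ -634.29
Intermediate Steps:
L(z, w) = -3 (L(z, w) = 3*(-1) = -3)
B(p) = 1/(2 + p)
S(h, t) = -3 + h
G = 6
(S(B(5), -2)*37)*G = ((-3 + 1/(2 + 5))*37)*6 = ((-3 + 1/7)*37)*6 = ((-3 + ⅐)*37)*6 = -20/7*37*6 = -740/7*6 = -4440/7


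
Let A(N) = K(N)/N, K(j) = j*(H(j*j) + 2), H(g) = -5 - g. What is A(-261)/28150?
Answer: -34062/14075 ≈ -2.4200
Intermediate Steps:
K(j) = j*(-3 - j**2) (K(j) = j*((-5 - j*j) + 2) = j*((-5 - j**2) + 2) = j*(-3 - j**2))
A(N) = -3 - N**2 (A(N) = (-N*(3 + N**2))/N = -3 - N**2)
A(-261)/28150 = (-3 - 1*(-261)**2)/28150 = (-3 - 1*68121)*(1/28150) = (-3 - 68121)*(1/28150) = -68124*1/28150 = -34062/14075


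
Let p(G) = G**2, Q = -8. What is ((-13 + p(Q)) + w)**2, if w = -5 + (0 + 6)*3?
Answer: 4096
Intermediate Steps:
w = 13 (w = -5 + 6*3 = -5 + 18 = 13)
((-13 + p(Q)) + w)**2 = ((-13 + (-8)**2) + 13)**2 = ((-13 + 64) + 13)**2 = (51 + 13)**2 = 64**2 = 4096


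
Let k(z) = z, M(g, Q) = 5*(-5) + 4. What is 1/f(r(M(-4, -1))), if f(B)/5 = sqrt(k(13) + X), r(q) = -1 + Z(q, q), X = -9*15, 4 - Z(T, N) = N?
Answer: -I*sqrt(122)/610 ≈ -0.018107*I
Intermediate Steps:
Z(T, N) = 4 - N
X = -135
M(g, Q) = -21 (M(g, Q) = -25 + 4 = -21)
r(q) = 3 - q (r(q) = -1 + (4 - q) = 3 - q)
f(B) = 5*I*sqrt(122) (f(B) = 5*sqrt(13 - 135) = 5*sqrt(-122) = 5*(I*sqrt(122)) = 5*I*sqrt(122))
1/f(r(M(-4, -1))) = 1/(5*I*sqrt(122)) = -I*sqrt(122)/610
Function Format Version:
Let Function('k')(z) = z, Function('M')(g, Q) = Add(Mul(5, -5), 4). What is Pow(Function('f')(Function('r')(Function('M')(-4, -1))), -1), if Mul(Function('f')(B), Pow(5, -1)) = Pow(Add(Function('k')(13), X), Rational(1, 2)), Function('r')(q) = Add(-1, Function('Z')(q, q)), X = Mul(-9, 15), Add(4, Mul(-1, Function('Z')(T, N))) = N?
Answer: Mul(Rational(-1, 610), I, Pow(122, Rational(1, 2))) ≈ Mul(-0.018107, I)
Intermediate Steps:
Function('Z')(T, N) = Add(4, Mul(-1, N))
X = -135
Function('M')(g, Q) = -21 (Function('M')(g, Q) = Add(-25, 4) = -21)
Function('r')(q) = Add(3, Mul(-1, q)) (Function('r')(q) = Add(-1, Add(4, Mul(-1, q))) = Add(3, Mul(-1, q)))
Function('f')(B) = Mul(5, I, Pow(122, Rational(1, 2))) (Function('f')(B) = Mul(5, Pow(Add(13, -135), Rational(1, 2))) = Mul(5, Pow(-122, Rational(1, 2))) = Mul(5, Mul(I, Pow(122, Rational(1, 2)))) = Mul(5, I, Pow(122, Rational(1, 2))))
Pow(Function('f')(Function('r')(Function('M')(-4, -1))), -1) = Pow(Mul(5, I, Pow(122, Rational(1, 2))), -1) = Mul(Rational(-1, 610), I, Pow(122, Rational(1, 2)))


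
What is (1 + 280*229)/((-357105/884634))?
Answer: -18907872238/119035 ≈ -1.5884e+5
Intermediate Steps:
(1 + 280*229)/((-357105/884634)) = (1 + 64120)/((-357105*1/884634)) = 64121/(-119035/294878) = 64121*(-294878/119035) = -18907872238/119035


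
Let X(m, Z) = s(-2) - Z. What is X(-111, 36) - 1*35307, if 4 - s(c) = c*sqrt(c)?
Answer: -35339 + 2*I*sqrt(2) ≈ -35339.0 + 2.8284*I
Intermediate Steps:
s(c) = 4 - c**(3/2) (s(c) = 4 - c*sqrt(c) = 4 - c**(3/2))
X(m, Z) = 4 - Z + 2*I*sqrt(2) (X(m, Z) = (4 - (-2)**(3/2)) - Z = (4 - (-2)*I*sqrt(2)) - Z = (4 + 2*I*sqrt(2)) - Z = 4 - Z + 2*I*sqrt(2))
X(-111, 36) - 1*35307 = (4 - 1*36 + 2*I*sqrt(2)) - 1*35307 = (4 - 36 + 2*I*sqrt(2)) - 35307 = (-32 + 2*I*sqrt(2)) - 35307 = -35339 + 2*I*sqrt(2)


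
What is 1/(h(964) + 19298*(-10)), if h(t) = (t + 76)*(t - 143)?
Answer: 1/660860 ≈ 1.5132e-6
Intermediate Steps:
h(t) = (-143 + t)*(76 + t) (h(t) = (76 + t)*(-143 + t) = (-143 + t)*(76 + t))
1/(h(964) + 19298*(-10)) = 1/((-10868 + 964² - 67*964) + 19298*(-10)) = 1/((-10868 + 929296 - 64588) - 192980) = 1/(853840 - 192980) = 1/660860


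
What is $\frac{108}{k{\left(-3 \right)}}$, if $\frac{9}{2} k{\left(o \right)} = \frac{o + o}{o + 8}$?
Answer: $-405$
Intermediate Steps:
$k{\left(o \right)} = \frac{4 o}{9 \left(8 + o\right)}$ ($k{\left(o \right)} = \frac{2 \frac{o + o}{o + 8}}{9} = \frac{2 \frac{2 o}{8 + o}}{9} = \frac{4 o}{9 \left(8 + o\right)}$)
$\frac{108}{k{\left(-3 \right)}} = \frac{108}{\frac{4}{9} \left(-3\right) \frac{1}{8 - 3}} = \frac{108}{\frac{4}{9} \left(-3\right) \frac{1}{5}} = \frac{108}{- \frac{4}{15}} = 108 \left(- \frac{15}{4}\right) = -405$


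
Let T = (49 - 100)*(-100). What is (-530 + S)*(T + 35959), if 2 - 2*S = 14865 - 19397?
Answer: 71319483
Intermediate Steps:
T = 5100 (T = -51*(-100) = 5100)
S = 2267 (S = 1 - (14865 - 19397)/2 = 1 - 1/2*(-4532) = 1 + 2266 = 2267)
(-530 + S)*(T + 35959) = (-530 + 2267)*(5100 + 35959) = 1737*41059 = 71319483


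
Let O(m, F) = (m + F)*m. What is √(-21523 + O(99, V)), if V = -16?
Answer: I*√13306 ≈ 115.35*I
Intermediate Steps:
O(m, F) = m*(F + m) (O(m, F) = (F + m)*m = m*(F + m))
√(-21523 + O(99, V)) = √(-21523 + 99*(-16 + 99)) = √(-21523 + 99*83) = √(-21523 + 8217) = √(-13306) = I*√13306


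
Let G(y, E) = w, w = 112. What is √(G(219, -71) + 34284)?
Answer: 2*√8599 ≈ 185.46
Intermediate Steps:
G(y, E) = 112
√(G(219, -71) + 34284) = √(112 + 34284) = √34396 = 2*√8599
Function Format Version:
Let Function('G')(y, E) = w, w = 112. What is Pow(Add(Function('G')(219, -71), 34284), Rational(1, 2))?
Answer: Mul(2, Pow(8599, Rational(1, 2))) ≈ 185.46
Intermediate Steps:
Function('G')(y, E) = 112
Pow(Add(Function('G')(219, -71), 34284), Rational(1, 2)) = Pow(Add(112, 34284), Rational(1, 2)) = Pow(34396, Rational(1, 2)) = Mul(2, Pow(8599, Rational(1, 2)))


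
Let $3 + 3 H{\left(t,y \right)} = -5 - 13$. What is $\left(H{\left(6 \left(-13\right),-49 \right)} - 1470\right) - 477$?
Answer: $-1954$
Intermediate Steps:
$H{\left(t,y \right)} = -7$ ($H{\left(t,y \right)} = -1 + \frac{-5 - 13}{3} = -1 + \frac{1}{3} \left(-18\right) = -1 - 6 = -7$)
$\left(H{\left(6 \left(-13\right),-49 \right)} - 1470\right) - 477 = \left(-7 - 1470\right) - 477 = -1477 - 477 = -1954$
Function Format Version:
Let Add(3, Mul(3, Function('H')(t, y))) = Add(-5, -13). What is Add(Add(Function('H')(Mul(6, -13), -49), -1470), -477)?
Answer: -1954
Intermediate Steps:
Function('H')(t, y) = -7 (Function('H')(t, y) = Add(-1, Mul(Rational(1, 3), Add(-5, -13))) = Add(-1, Mul(Rational(1, 3), -18)) = Add(-1, -6) = -7)
Add(Add(Function('H')(Mul(6, -13), -49), -1470), -477) = Add(Add(-7, -1470), -477) = Add(-1477, -477) = -1954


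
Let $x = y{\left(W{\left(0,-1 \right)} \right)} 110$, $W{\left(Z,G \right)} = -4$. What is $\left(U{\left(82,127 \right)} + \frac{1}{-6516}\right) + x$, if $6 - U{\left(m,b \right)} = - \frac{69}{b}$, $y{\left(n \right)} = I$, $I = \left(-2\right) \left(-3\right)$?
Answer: $\frac{551585789}{827532} \approx 666.54$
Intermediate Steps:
$I = 6$
$y{\left(n \right)} = 6$
$U{\left(m,b \right)} = 6 + \frac{69}{b}$ ($U{\left(m,b \right)} = 6 - - \frac{69}{b} = 6 + \frac{69}{b}$)
$x = 660$ ($x = 6 \cdot 110 = 660$)
$\left(U{\left(82,127 \right)} + \frac{1}{-6516}\right) + x = \left(\left(6 + \frac{69}{127}\right) + \frac{1}{-6516}\right) + 660 = \left(\left(6 + 69 \cdot \frac{1}{127}\right) - \frac{1}{6516}\right) + 660 = \left(\left(6 + \frac{69}{127}\right) - \frac{1}{6516}\right) + 660 = \left(\frac{831}{127} - \frac{1}{6516}\right) + 660 = \frac{5414669}{827532} + 660 = \frac{551585789}{827532}$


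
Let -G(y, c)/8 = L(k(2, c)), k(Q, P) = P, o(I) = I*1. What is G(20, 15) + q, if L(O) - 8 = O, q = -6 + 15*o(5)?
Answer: -115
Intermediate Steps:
o(I) = I
q = 69 (q = -6 + 15*5 = -6 + 75 = 69)
L(O) = 8 + O
G(y, c) = -64 - 8*c (G(y, c) = -8*(8 + c) = -64 - 8*c)
G(20, 15) + q = (-64 - 8*15) + 69 = (-64 - 120) + 69 = -184 + 69 = -115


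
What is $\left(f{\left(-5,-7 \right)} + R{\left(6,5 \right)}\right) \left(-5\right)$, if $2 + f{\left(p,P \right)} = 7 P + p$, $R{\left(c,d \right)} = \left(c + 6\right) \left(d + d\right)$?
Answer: $-320$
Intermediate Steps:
$R{\left(c,d \right)} = 2 d \left(6 + c\right)$ ($R{\left(c,d \right)} = \left(6 + c\right) 2 d = 2 d \left(6 + c\right)$)
$f{\left(p,P \right)} = -2 + p + 7 P$ ($f{\left(p,P \right)} = -2 + \left(7 P + p\right) = -2 + \left(p + 7 P\right) = -2 + p + 7 P$)
$\left(f{\left(-5,-7 \right)} + R{\left(6,5 \right)}\right) \left(-5\right) = \left(\left(-2 - 5 + 7 \left(-7\right)\right) + 2 \cdot 5 \left(6 + 6\right)\right) \left(-5\right) = \left(\left(-2 - 5 - 49\right) + 2 \cdot 5 \cdot 12\right) \left(-5\right) = \left(-56 + 120\right) \left(-5\right) = 64 \left(-5\right) = -320$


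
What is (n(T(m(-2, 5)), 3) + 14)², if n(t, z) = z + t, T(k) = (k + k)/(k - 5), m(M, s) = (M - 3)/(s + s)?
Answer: 35721/121 ≈ 295.21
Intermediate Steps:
m(M, s) = (-3 + M)/(2*s) (m(M, s) = (-3 + M)/((2*s)) = (-3 + M)*(1/(2*s)) = (-3 + M)/(2*s))
T(k) = 2*k/(-5 + k) (T(k) = (2*k)/(-5 + k) = 2*k/(-5 + k))
n(t, z) = t + z
(n(T(m(-2, 5)), 3) + 14)² = ((2*((½)*(-3 - 2)/5)/(-5 + (½)*(-3 - 2)/5) + 3) + 14)² = ((2*((½)*(⅕)*(-5))/(-5 + (½)*(⅕)*(-5)) + 3) + 14)² = ((2*(-½)/(-5 - ½) + 3) + 14)² = ((2*(-½)/(-11/2) + 3) + 14)² = ((2*(-½)*(-2/11) + 3) + 14)² = ((2/11 + 3) + 14)² = (35/11 + 14)² = (189/11)² = 35721/121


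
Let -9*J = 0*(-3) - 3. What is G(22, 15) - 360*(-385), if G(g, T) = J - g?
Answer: 415735/3 ≈ 1.3858e+5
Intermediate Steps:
J = ⅓ (J = -(0*(-3) - 3)/9 = -(0 - 3)/9 = -⅑*(-3) = ⅓ ≈ 0.33333)
G(g, T) = ⅓ - g
G(22, 15) - 360*(-385) = (⅓ - 1*22) - 360*(-385) = (⅓ - 22) + 138600 = -65/3 + 138600 = 415735/3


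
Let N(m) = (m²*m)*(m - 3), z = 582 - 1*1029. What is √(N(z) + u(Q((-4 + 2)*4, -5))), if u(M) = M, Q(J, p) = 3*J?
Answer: √40191580326 ≈ 2.0048e+5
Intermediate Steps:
z = -447 (z = 582 - 1029 = -447)
N(m) = m³*(-3 + m)
√(N(z) + u(Q((-4 + 2)*4, -5))) = √((-447)³*(-3 - 447) + 3*((-4 + 2)*4)) = √(-89314623*(-450) + 3*(-2*4)) = √(40191580350 + 3*(-8)) = √(40191580350 - 24) = √40191580326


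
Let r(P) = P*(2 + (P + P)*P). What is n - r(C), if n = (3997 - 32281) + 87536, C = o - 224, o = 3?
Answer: 21647416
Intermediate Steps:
C = -221 (C = 3 - 224 = -221)
r(P) = P*(2 + 2*P**2) (r(P) = P*(2 + (2*P)*P) = P*(2 + 2*P**2))
n = 59252 (n = -28284 + 87536 = 59252)
n - r(C) = 59252 - 2*(-221)*(1 + (-221)**2) = 59252 - 2*(-221)*(1 + 48841) = 59252 - 2*(-221)*48842 = 59252 - 1*(-21588164) = 59252 + 21588164 = 21647416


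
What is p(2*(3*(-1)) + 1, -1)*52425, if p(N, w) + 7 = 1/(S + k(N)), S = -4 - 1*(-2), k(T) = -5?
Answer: -2621250/7 ≈ -3.7446e+5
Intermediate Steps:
S = -2 (S = -4 + 2 = -2)
p(N, w) = -50/7 (p(N, w) = -7 + 1/(-2 - 5) = -7 + 1/(-7) = -7 - ⅐ = -50/7)
p(2*(3*(-1)) + 1, -1)*52425 = -50/7*52425 = -2621250/7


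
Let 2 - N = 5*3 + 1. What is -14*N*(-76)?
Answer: -14896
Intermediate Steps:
N = -14 (N = 2 - (5*3 + 1) = 2 - (15 + 1) = 2 - 1*16 = 2 - 16 = -14)
-14*N*(-76) = -14*(-14)*(-76) = 196*(-76) = -14896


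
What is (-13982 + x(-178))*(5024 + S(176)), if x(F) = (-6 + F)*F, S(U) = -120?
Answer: 92048080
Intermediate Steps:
x(F) = F*(-6 + F)
(-13982 + x(-178))*(5024 + S(176)) = (-13982 - 178*(-6 - 178))*(5024 - 120) = (-13982 - 178*(-184))*4904 = (-13982 + 32752)*4904 = 18770*4904 = 92048080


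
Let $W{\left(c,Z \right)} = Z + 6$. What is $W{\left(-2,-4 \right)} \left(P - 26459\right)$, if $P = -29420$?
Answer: $-111758$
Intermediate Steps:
$W{\left(c,Z \right)} = 6 + Z$
$W{\left(-2,-4 \right)} \left(P - 26459\right) = \left(6 - 4\right) \left(-29420 - 26459\right) = 2 \left(-29420 - 26459\right) = 2 \left(-55879\right) = -111758$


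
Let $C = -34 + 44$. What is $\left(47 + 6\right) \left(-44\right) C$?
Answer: $-23320$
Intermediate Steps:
$C = 10$
$\left(47 + 6\right) \left(-44\right) C = \left(47 + 6\right) \left(-44\right) 10 = 53 \left(-44\right) 10 = \left(-2332\right) 10 = -23320$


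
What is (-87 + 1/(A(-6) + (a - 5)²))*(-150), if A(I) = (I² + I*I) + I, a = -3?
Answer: 169635/13 ≈ 13049.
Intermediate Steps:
A(I) = I + 2*I² (A(I) = (I² + I²) + I = 2*I² + I = I + 2*I²)
(-87 + 1/(A(-6) + (a - 5)²))*(-150) = (-87 + 1/(-6*(1 + 2*(-6)) + (-3 - 5)²))*(-150) = (-87 + 1/(-6*(1 - 12) + (-8)²))*(-150) = (-87 + 1/(-6*(-11) + 64))*(-150) = (-87 + 1/(66 + 64))*(-150) = (-87 + 1/130)*(-150) = -11309/130*(-150) = 169635/13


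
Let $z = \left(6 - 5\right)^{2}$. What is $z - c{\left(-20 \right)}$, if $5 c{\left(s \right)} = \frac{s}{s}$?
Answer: $\frac{4}{5} \approx 0.8$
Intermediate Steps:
$c{\left(s \right)} = \frac{1}{5}$ ($c{\left(s \right)} = \frac{s \frac{1}{s}}{5} = \frac{1}{5} \cdot 1 = \frac{1}{5}$)
$z = 1$ ($z = 1^{2} = 1$)
$z - c{\left(-20 \right)} = 1 - \frac{1}{5} = \frac{4}{5}$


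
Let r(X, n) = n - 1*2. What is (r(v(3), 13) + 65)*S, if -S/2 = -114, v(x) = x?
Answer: 17328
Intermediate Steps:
r(X, n) = -2 + n (r(X, n) = n - 2 = -2 + n)
S = 228 (S = -2*(-114) = 228)
(r(v(3), 13) + 65)*S = ((-2 + 13) + 65)*228 = (11 + 65)*228 = 76*228 = 17328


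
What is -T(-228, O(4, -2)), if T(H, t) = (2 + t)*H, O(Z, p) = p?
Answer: 0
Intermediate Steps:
T(H, t) = H*(2 + t)
-T(-228, O(4, -2)) = -(-228)*(2 - 2) = -(-228)*0 = -1*0 = 0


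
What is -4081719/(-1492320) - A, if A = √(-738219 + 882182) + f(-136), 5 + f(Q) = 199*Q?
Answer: 13466563933/497440 - √143963 ≈ 26692.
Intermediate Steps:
f(Q) = -5 + 199*Q
A = -27069 + √143963 (A = √(-738219 + 882182) + (-5 + 199*(-136)) = √143963 + (-5 - 27064) = √143963 - 27069 = -27069 + √143963 ≈ -26690.)
-4081719/(-1492320) - A = -4081719/(-1492320) - (-27069 + √143963) = -4081719*(-1/1492320) + (27069 - √143963) = 1360573/497440 + (27069 - √143963) = 13466563933/497440 - √143963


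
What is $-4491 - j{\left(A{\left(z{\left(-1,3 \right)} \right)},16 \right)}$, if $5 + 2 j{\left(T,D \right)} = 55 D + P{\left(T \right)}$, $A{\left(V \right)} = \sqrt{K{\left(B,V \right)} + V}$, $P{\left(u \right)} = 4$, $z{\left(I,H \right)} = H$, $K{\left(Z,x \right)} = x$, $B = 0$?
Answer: $- \frac{9861}{2} \approx -4930.5$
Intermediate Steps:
$A{\left(V \right)} = \sqrt{2} \sqrt{V}$ ($A{\left(V \right)} = \sqrt{V + V} = \sqrt{2 V} = \sqrt{2} \sqrt{V}$)
$j{\left(T,D \right)} = - \frac{1}{2} + \frac{55 D}{2}$ ($j{\left(T,D \right)} = - \frac{5}{2} + \frac{55 D + 4}{2} = - \frac{5}{2} + \frac{4 + 55 D}{2} = - \frac{5}{2} + \left(2 + \frac{55 D}{2}\right) = - \frac{1}{2} + \frac{55 D}{2}$)
$-4491 - j{\left(A{\left(z{\left(-1,3 \right)} \right)},16 \right)} = -4491 - \left(- \frac{1}{2} + \frac{55}{2} \cdot 16\right) = -4491 - \left(- \frac{1}{2} + 440\right) = -4491 - \frac{879}{2} = - \frac{9861}{2}$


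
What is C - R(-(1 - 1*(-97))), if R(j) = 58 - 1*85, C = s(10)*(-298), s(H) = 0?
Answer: 27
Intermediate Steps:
C = 0 (C = 0*(-298) = 0)
R(j) = -27 (R(j) = 58 - 85 = -27)
C - R(-(1 - 1*(-97))) = 0 - 1*(-27) = 0 + 27 = 27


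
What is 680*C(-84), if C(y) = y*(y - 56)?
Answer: 7996800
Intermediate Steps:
C(y) = y*(-56 + y)
680*C(-84) = 680*(-84*(-56 - 84)) = 680*(-84*(-140)) = 680*11760 = 7996800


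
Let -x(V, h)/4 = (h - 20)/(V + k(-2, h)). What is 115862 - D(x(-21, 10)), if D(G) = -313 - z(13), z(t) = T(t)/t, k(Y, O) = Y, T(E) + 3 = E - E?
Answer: 1510272/13 ≈ 1.1617e+5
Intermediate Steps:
T(E) = -3 (T(E) = -3 + (E - E) = -3 + 0 = -3)
z(t) = -3/t
x(V, h) = -4*(-20 + h)/(-2 + V) (x(V, h) = -4*(h - 20)/(V - 2) = -4*(-20 + h)/(-2 + V))
D(G) = -4066/13 (D(G) = -313 - (-3)/13 = -313 - 1*(-3/13) = -313 + 3/13 = -4066/13)
115862 - D(x(-21, 10)) = 115862 - 1*(-4066/13) = 115862 + 4066/13 = 1510272/13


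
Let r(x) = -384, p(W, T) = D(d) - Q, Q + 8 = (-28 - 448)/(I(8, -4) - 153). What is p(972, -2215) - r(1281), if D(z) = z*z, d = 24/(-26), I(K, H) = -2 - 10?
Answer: 10874236/27885 ≈ 389.97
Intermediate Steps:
I(K, H) = -12
d = -12/13 (d = 24*(-1/26) = -12/13 ≈ -0.92308)
D(z) = z²
Q = -844/165 (Q = -8 + (-28 - 448)/(-12 - 153) = -8 - 476/(-165) = -8 - 476*(-1/165) = -8 + 476/165 = -844/165 ≈ -5.1152)
p(W, T) = 166396/27885 (p(W, T) = (-12/13)² - 1*(-844/165) = 144/169 + 844/165 = 166396/27885)
p(972, -2215) - r(1281) = 166396/27885 - 1*(-384) = 166396/27885 + 384 = 10874236/27885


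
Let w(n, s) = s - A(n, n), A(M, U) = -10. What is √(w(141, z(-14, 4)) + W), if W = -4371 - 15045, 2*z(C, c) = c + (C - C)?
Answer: 42*I*√11 ≈ 139.3*I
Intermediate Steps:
z(C, c) = c/2 (z(C, c) = (c + (C - C))/2 = (c + 0)/2 = c/2)
w(n, s) = 10 + s (w(n, s) = s - 1*(-10) = s + 10 = 10 + s)
W = -19416
√(w(141, z(-14, 4)) + W) = √((10 + (½)*4) - 19416) = √((10 + 2) - 19416) = √(12 - 19416) = √(-19404) = 42*I*√11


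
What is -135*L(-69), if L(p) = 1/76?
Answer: -135/76 ≈ -1.7763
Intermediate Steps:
L(p) = 1/76
-135*L(-69) = -135*1/76 = -135/76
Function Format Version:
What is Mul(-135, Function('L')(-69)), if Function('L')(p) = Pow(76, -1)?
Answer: Rational(-135, 76) ≈ -1.7763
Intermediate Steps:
Function('L')(p) = Rational(1, 76)
Mul(-135, Function('L')(-69)) = Mul(-135, Rational(1, 76)) = Rational(-135, 76)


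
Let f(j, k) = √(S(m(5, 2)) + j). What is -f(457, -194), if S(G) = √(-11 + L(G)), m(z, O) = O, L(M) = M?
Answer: -√(457 + 3*I) ≈ -21.378 - 0.070167*I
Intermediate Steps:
S(G) = √(-11 + G)
f(j, k) = √(j + 3*I) (f(j, k) = √(√(-11 + 2) + j) = √(√(-9) + j) = √(3*I + j) = √(j + 3*I))
-f(457, -194) = -√(457 + 3*I)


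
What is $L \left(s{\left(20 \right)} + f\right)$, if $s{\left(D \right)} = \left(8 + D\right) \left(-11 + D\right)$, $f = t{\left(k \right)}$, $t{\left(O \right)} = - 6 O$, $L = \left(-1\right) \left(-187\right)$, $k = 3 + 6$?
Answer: $37026$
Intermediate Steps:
$k = 9$
$L = 187$
$f = -54$ ($f = \left(-6\right) 9 = -54$)
$s{\left(D \right)} = \left(-11 + D\right) \left(8 + D\right)$
$L \left(s{\left(20 \right)} + f\right) = 187 \left(\left(-88 + 20^{2} - 60\right) - 54\right) = 187 \left(\left(-88 + 400 - 60\right) - 54\right) = 187 \left(252 - 54\right) = 187 \cdot 198 = 37026$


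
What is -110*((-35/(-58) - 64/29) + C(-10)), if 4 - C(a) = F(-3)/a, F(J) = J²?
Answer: -10516/29 ≈ -362.62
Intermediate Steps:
C(a) = 4 - 9/a (C(a) = 4 - (-3)²/a = 4 - 9/a)
-110*((-35/(-58) - 64/29) + C(-10)) = -110*((-35/(-58) - 64/29) + (4 - 9/(-10))) = -110*((-35*(-1/58) - 64*1/29) + (4 - 9*(-⅒))) = -110*((35/58 - 64/29) + (4 + 9/10)) = -110*(-93/58 + 49/10) = -110*478/145 = -10516/29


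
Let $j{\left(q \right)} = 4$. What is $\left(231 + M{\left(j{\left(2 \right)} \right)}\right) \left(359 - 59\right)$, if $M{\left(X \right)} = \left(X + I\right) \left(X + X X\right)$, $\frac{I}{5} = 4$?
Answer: $213300$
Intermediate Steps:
$I = 20$ ($I = 5 \cdot 4 = 20$)
$M{\left(X \right)} = \left(20 + X\right) \left(X + X^{2}\right)$ ($M{\left(X \right)} = \left(X + 20\right) \left(X + X X\right) = \left(20 + X\right) \left(X + X^{2}\right)$)
$\left(231 + M{\left(j{\left(2 \right)} \right)}\right) \left(359 - 59\right) = \left(231 + 4 \left(20 + 4^{2} + 21 \cdot 4\right)\right) \left(359 - 59\right) = \left(231 + 4 \left(20 + 16 + 84\right)\right) 300 = \left(231 + 4 \cdot 120\right) 300 = \left(231 + 480\right) 300 = 711 \cdot 300 = 213300$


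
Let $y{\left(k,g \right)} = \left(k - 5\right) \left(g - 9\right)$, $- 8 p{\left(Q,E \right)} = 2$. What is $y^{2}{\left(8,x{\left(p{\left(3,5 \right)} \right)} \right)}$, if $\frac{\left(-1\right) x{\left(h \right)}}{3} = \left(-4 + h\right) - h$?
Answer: $81$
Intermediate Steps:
$p{\left(Q,E \right)} = - \frac{1}{4}$ ($p{\left(Q,E \right)} = \left(- \frac{1}{8}\right) 2 = - \frac{1}{4}$)
$x{\left(h \right)} = 12$ ($x{\left(h \right)} = - 3 \left(\left(-4 + h\right) - h\right) = \left(-3\right) \left(-4\right) = 12$)
$y{\left(k,g \right)} = \left(-9 + g\right) \left(-5 + k\right)$ ($y{\left(k,g \right)} = \left(-5 + k\right) \left(-9 + g\right) = \left(-9 + g\right) \left(-5 + k\right)$)
$y^{2}{\left(8,x{\left(p{\left(3,5 \right)} \right)} \right)} = \left(45 - 72 - 60 + 12 \cdot 8\right)^{2} = \left(45 - 72 - 60 + 96\right)^{2} = 9^{2} = 81$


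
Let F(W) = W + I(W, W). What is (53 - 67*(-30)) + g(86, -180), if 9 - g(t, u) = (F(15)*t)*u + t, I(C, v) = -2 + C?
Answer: 435426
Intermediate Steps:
F(W) = -2 + 2*W (F(W) = W + (-2 + W) = -2 + 2*W)
g(t, u) = 9 - t - 28*t*u (g(t, u) = 9 - (((-2 + 2*15)*t)*u + t) = 9 - (((-2 + 30)*t)*u + t) = 9 - ((28*t)*u + t) = 9 - (28*t*u + t) = 9 - (t + 28*t*u) = 9 + (-t - 28*t*u) = 9 - t - 28*t*u)
(53 - 67*(-30)) + g(86, -180) = (53 - 67*(-30)) + (9 - 1*86 - 28*86*(-180)) = (53 + 2010) + (9 - 86 + 433440) = 2063 + 433363 = 435426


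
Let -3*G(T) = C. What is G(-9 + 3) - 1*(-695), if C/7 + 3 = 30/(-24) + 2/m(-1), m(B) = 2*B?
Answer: 2829/4 ≈ 707.25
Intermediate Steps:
C = -147/4 (C = -21 + 7*(30/(-24) + 2/((2*(-1)))) = -21 + 7*(30*(-1/24) + 2/(-2)) = -21 + 7*(-5/4 + 2*(-½)) = -21 + 7*(-5/4 - 1) = -21 + 7*(-9/4) = -21 - 63/4 = -147/4 ≈ -36.750)
G(T) = 49/4 (G(T) = -⅓*(-147/4) = 49/4)
G(-9 + 3) - 1*(-695) = 49/4 - 1*(-695) = 49/4 + 695 = 2829/4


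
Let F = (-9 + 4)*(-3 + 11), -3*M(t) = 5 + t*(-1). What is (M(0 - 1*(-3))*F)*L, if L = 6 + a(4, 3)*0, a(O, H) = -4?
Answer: 160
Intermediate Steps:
M(t) = -5/3 + t/3 (M(t) = -(5 + t*(-1))/3 = -(5 - t)/3 = -5/3 + t/3)
L = 6 (L = 6 - 4*0 = 6 + 0 = 6)
F = -40 (F = -5*8 = -40)
(M(0 - 1*(-3))*F)*L = ((-5/3 + (0 - 1*(-3))/3)*(-40))*6 = ((-5/3 + (0 + 3)/3)*(-40))*6 = ((-5/3 + (1/3)*3)*(-40))*6 = ((-5/3 + 1)*(-40))*6 = -2/3*(-40)*6 = (80/3)*6 = 160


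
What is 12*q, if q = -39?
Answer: -468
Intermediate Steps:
12*q = 12*(-39) = -468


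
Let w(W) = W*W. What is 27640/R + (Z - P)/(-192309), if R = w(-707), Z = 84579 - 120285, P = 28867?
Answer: 37592170237/96125461341 ≈ 0.39107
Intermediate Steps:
Z = -35706
w(W) = W²
R = 499849 (R = (-707)² = 499849)
27640/R + (Z - P)/(-192309) = 27640/499849 + (-35706 - 1*28867)/(-192309) = 27640*(1/499849) + (-35706 - 28867)*(-1/192309) = 27640/499849 - 64573*(-1/192309) = 27640/499849 + 64573/192309 = 37592170237/96125461341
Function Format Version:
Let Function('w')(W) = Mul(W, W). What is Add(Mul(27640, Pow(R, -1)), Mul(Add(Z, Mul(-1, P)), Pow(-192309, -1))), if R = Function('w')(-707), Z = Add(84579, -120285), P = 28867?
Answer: Rational(37592170237, 96125461341) ≈ 0.39107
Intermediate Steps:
Z = -35706
Function('w')(W) = Pow(W, 2)
R = 499849 (R = Pow(-707, 2) = 499849)
Add(Mul(27640, Pow(R, -1)), Mul(Add(Z, Mul(-1, P)), Pow(-192309, -1))) = Add(Mul(27640, Pow(499849, -1)), Mul(Add(-35706, Mul(-1, 28867)), Pow(-192309, -1))) = Add(Mul(27640, Rational(1, 499849)), Mul(Add(-35706, -28867), Rational(-1, 192309))) = Add(Rational(27640, 499849), Mul(-64573, Rational(-1, 192309))) = Add(Rational(27640, 499849), Rational(64573, 192309)) = Rational(37592170237, 96125461341)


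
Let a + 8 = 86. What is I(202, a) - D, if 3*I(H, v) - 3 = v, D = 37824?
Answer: -37797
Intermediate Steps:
a = 78 (a = -8 + 86 = 78)
I(H, v) = 1 + v/3
I(202, a) - D = (1 + (1/3)*78) - 1*37824 = (1 + 26) - 37824 = 27 - 37824 = -37797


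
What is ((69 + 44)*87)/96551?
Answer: 9831/96551 ≈ 0.10182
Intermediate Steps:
((69 + 44)*87)/96551 = (113*87)*(1/96551) = 9831*(1/96551) = 9831/96551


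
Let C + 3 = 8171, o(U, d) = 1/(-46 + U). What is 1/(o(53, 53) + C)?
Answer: 7/57177 ≈ 0.00012243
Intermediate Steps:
C = 8168 (C = -3 + 8171 = 8168)
1/(o(53, 53) + C) = 1/(1/(-46 + 53) + 8168) = 1/(1/7 + 8168) = 1/(⅐ + 8168) = 1/(57177/7) = 7/57177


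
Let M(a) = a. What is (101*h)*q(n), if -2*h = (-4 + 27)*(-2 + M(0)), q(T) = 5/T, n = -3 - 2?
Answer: -2323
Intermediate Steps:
n = -5
h = 23 (h = -(-4 + 27)*(-2 + 0)/2 = -23*(-2)/2 = -½*(-46) = 23)
(101*h)*q(n) = (101*23)*(5/(-5)) = 2323*(5*(-⅕)) = 2323*(-1) = -2323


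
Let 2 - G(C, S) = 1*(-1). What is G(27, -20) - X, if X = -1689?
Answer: 1692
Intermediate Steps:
G(C, S) = 3 (G(C, S) = 2 - (-1) = 2 - 1*(-1) = 2 + 1 = 3)
G(27, -20) - X = 3 - 1*(-1689) = 3 + 1689 = 1692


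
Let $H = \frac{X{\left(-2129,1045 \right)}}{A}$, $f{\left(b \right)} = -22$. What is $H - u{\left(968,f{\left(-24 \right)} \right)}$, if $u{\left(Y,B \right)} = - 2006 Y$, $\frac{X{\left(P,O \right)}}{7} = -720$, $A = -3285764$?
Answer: $\frac{1595080706588}{821441} \approx 1.9418 \cdot 10^{6}$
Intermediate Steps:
$X{\left(P,O \right)} = -5040$ ($X{\left(P,O \right)} = 7 \left(-720\right) = -5040$)
$H = \frac{1260}{821441}$ ($H = - \frac{5040}{-3285764} = \left(-5040\right) \left(- \frac{1}{3285764}\right) = \frac{1260}{821441} \approx 0.0015339$)
$H - u{\left(968,f{\left(-24 \right)} \right)} = \frac{1260}{821441} - \left(-2006\right) 968 = \frac{1260}{821441} - -1941808 = \frac{1260}{821441} + 1941808 = \frac{1595080706588}{821441}$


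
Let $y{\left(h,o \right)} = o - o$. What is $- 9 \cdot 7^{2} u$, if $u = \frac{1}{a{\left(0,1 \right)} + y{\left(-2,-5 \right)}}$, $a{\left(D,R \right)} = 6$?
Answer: $- \frac{147}{2} \approx -73.5$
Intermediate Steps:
$y{\left(h,o \right)} = 0$
$u = \frac{1}{6}$ ($u = \frac{1}{6 + 0} = \frac{1}{6} \approx 0.16667$)
$- 9 \cdot 7^{2} u = - 9 \cdot 7^{2} \cdot \frac{1}{6} = \left(-9\right) 49 \cdot \frac{1}{6} = \left(-441\right) \frac{1}{6} = - \frac{147}{2}$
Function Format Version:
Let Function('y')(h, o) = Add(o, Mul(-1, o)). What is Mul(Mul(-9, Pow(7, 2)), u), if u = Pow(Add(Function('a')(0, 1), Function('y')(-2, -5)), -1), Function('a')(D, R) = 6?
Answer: Rational(-147, 2) ≈ -73.500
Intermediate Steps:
Function('y')(h, o) = 0
u = Rational(1, 6) (u = Pow(Add(6, 0), -1) = Pow(6, -1) = Rational(1, 6) ≈ 0.16667)
Mul(Mul(-9, Pow(7, 2)), u) = Mul(Mul(-9, Pow(7, 2)), Rational(1, 6)) = Mul(Mul(-9, 49), Rational(1, 6)) = Mul(-441, Rational(1, 6)) = Rational(-147, 2)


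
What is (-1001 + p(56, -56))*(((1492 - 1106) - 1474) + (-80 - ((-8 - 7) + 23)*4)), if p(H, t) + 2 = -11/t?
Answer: 8423550/7 ≈ 1.2034e+6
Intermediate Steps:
p(H, t) = -2 - 11/t
(-1001 + p(56, -56))*(((1492 - 1106) - 1474) + (-80 - ((-8 - 7) + 23)*4)) = (-1001 + (-2 - 11/(-56)))*(((1492 - 1106) - 1474) + (-80 - ((-8 - 7) + 23)*4)) = (-1001 + (-2 - 11*(-1/56)))*((386 - 1474) + (-80 - (-15 + 23)*4)) = (-1001 + (-2 + 11/56))*(-1088 + (-80 - 8*4)) = (-1001 - 101/56)*(-1088 + (-80 - 1*32)) = -56157*(-1088 + (-80 - 32))/56 = -56157*(-1088 - 112)/56 = -56157/56*(-1200) = 8423550/7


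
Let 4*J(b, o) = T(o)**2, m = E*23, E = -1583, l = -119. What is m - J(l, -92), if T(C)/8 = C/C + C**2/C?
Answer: -168905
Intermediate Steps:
T(C) = 8 + 8*C (T(C) = 8*(C/C + C**2/C) = 8*(1 + C) = 8 + 8*C)
m = -36409 (m = -1583*23 = -36409)
J(b, o) = (8 + 8*o)**2/4
m - J(l, -92) = -36409 - 16*(1 - 92)**2 = -36409 - 16*(-91)**2 = -36409 - 16*8281 = -36409 - 1*132496 = -36409 - 132496 = -168905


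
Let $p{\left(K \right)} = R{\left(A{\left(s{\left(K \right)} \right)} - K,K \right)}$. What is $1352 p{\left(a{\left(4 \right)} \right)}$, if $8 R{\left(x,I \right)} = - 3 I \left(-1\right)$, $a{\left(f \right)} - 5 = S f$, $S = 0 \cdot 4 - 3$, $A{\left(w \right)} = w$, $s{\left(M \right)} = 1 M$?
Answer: $-3549$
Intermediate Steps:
$s{\left(M \right)} = M$
$S = -3$ ($S = 0 - 3 = -3$)
$a{\left(f \right)} = 5 - 3 f$
$R{\left(x,I \right)} = \frac{3 I}{8}$ ($R{\left(x,I \right)} = \frac{- 3 I \left(-1\right)}{8} = \frac{3 I}{8}$)
$p{\left(K \right)} = \frac{3 K}{8}$
$1352 p{\left(a{\left(4 \right)} \right)} = 1352 \frac{3 \left(5 - 12\right)}{8} = 1352 \cdot \frac{3}{8} \left(-7\right) = 1352 \left(- \frac{21}{8}\right) = -3549$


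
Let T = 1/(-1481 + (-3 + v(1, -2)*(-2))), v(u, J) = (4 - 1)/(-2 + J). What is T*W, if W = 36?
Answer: -72/2965 ≈ -0.024283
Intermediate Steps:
v(u, J) = 3/(-2 + J)
T = -2/2965 (T = 1/(-1481 + (-3 + (3/(-2 - 2))*(-2))) = 1/(-1481 + (-3 + (3/(-4))*(-2))) = 1/(-1481 + (-3 + (3*(-1/4))*(-2))) = 1/(-1481 + (-3 - 3/4*(-2))) = 1/(-1481 + (-3 + 3/2)) = 1/(-1481 - 3/2) = 1/(-2965/2) = -2/2965 ≈ -0.00067454)
T*W = -2/2965*36 = -72/2965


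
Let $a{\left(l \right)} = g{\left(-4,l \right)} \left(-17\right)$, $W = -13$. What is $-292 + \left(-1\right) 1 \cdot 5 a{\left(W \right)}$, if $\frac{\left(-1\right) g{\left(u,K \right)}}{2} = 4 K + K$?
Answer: $10758$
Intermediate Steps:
$g{\left(u,K \right)} = - 10 K$ ($g{\left(u,K \right)} = - 2 \left(4 K + K\right) = - 2 \cdot 5 K = - 10 K$)
$a{\left(l \right)} = 170 l$ ($a{\left(l \right)} = - 10 l \left(-17\right) = 170 l$)
$-292 + \left(-1\right) 1 \cdot 5 a{\left(W \right)} = -292 + \left(-1\right) 1 \cdot 5 \cdot 170 \left(-13\right) = -292 + \left(-1\right) 5 \left(-2210\right) = -292 - -11050 = -292 + 11050 = 10758$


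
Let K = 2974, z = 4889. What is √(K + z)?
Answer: √7863 ≈ 88.674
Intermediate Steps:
√(K + z) = √(2974 + 4889) = √7863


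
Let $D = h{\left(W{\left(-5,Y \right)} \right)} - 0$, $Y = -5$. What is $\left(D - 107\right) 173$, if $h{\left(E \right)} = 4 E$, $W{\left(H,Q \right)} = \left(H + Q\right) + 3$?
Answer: $-23355$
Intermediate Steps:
$W{\left(H,Q \right)} = 3 + H + Q$
$D = -28$ ($D = 4 \left(3 - 5 - 5\right) - 0 = 4 \left(-7\right) + 0 = -28 + 0 = -28$)
$\left(D - 107\right) 173 = \left(-28 - 107\right) 173 = \left(-135\right) 173 = -23355$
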